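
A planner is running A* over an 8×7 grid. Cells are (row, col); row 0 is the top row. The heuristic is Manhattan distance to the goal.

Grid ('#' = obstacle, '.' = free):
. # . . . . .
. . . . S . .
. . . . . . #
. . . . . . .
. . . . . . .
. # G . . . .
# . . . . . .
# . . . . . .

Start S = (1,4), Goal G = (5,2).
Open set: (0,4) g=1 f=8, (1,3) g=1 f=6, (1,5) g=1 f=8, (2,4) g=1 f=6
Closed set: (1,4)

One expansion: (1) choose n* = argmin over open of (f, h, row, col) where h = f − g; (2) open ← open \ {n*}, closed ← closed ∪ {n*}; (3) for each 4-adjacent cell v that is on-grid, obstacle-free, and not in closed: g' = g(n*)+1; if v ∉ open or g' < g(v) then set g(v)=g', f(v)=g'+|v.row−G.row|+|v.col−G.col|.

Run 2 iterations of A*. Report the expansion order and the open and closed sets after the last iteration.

step 1: expand (1,3) (f=6, h=5) → closed; open now [(0,3) g=2 f=8, (0,4) g=1 f=8, (1,2) g=2 f=6, (1,5) g=1 f=8, (2,3) g=2 f=6, (2,4) g=1 f=6]
step 2: expand (1,2) (f=6, h=4) → closed; open now [(0,2) g=3 f=8, (0,3) g=2 f=8, (0,4) g=1 f=8, (1,1) g=3 f=8, (1,5) g=1 f=8, (2,2) g=3 f=6, (2,3) g=2 f=6, (2,4) g=1 f=6]

order=[(1,3) → (1,2)]; open=[(0,2) g=3 f=8, (0,3) g=2 f=8, (0,4) g=1 f=8, (1,1) g=3 f=8, (1,5) g=1 f=8, (2,2) g=3 f=6, (2,3) g=2 f=6, (2,4) g=1 f=6]; closed=[(1,2), (1,3), (1,4)]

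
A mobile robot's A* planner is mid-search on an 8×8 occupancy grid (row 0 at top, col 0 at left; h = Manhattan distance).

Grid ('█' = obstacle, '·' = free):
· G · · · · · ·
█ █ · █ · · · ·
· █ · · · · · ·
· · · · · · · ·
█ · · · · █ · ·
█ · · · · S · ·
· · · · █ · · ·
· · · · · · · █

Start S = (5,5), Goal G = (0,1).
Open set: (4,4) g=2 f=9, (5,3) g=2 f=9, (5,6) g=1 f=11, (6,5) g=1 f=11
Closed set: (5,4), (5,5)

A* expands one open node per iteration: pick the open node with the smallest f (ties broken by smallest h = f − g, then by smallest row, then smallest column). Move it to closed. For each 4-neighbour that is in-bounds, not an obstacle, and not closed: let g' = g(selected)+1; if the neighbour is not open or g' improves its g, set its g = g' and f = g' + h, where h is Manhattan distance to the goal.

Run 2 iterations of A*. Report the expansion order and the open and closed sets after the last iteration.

order=[(4,4) → (3,4)]; open=[(2,4) g=4 f=9, (3,3) g=4 f=9, (3,5) g=4 f=11, (4,3) g=3 f=9, (5,3) g=2 f=9, (5,6) g=1 f=11, (6,5) g=1 f=11]; closed=[(3,4), (4,4), (5,4), (5,5)]

step 1: expand (4,4) (f=9, h=7) → closed; open now [(3,4) g=3 f=9, (4,3) g=3 f=9, (5,3) g=2 f=9, (5,6) g=1 f=11, (6,5) g=1 f=11]
step 2: expand (3,4) (f=9, h=6) → closed; open now [(2,4) g=4 f=9, (3,3) g=4 f=9, (3,5) g=4 f=11, (4,3) g=3 f=9, (5,3) g=2 f=9, (5,6) g=1 f=11, (6,5) g=1 f=11]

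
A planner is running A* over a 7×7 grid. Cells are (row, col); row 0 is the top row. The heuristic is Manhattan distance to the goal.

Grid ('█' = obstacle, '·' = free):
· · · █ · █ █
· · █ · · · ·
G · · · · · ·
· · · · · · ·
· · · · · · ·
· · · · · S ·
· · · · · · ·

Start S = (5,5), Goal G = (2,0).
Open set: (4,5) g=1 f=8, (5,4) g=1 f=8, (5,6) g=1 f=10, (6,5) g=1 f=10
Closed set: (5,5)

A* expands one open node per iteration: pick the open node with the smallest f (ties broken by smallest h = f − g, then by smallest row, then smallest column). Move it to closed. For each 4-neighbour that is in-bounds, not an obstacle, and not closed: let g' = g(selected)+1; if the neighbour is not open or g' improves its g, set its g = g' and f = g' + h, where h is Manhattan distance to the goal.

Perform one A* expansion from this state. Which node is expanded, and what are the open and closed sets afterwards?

step 1: expand (4,5) (f=8, h=7) → closed; open now [(3,5) g=2 f=8, (4,4) g=2 f=8, (4,6) g=2 f=10, (5,4) g=1 f=8, (5,6) g=1 f=10, (6,5) g=1 f=10]

expanded=(4,5); open=[(3,5) g=2 f=8, (4,4) g=2 f=8, (4,6) g=2 f=10, (5,4) g=1 f=8, (5,6) g=1 f=10, (6,5) g=1 f=10]; closed=[(4,5), (5,5)]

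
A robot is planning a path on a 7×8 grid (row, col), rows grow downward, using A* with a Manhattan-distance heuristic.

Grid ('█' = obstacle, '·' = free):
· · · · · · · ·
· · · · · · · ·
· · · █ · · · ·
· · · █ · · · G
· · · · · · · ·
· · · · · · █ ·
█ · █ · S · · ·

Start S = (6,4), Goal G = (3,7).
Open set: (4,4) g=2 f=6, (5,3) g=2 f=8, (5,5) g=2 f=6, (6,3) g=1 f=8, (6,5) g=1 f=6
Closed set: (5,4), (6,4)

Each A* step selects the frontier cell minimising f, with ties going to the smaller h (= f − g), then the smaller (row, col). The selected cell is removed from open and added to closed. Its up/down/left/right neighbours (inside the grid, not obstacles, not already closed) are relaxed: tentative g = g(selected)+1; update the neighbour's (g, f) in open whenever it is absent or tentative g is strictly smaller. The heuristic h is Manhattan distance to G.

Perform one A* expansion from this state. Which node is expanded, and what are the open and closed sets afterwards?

expanded=(4,4); open=[(3,4) g=3 f=6, (4,3) g=3 f=8, (4,5) g=3 f=6, (5,3) g=2 f=8, (5,5) g=2 f=6, (6,3) g=1 f=8, (6,5) g=1 f=6]; closed=[(4,4), (5,4), (6,4)]

step 1: expand (4,4) (f=6, h=4) → closed; open now [(3,4) g=3 f=6, (4,3) g=3 f=8, (4,5) g=3 f=6, (5,3) g=2 f=8, (5,5) g=2 f=6, (6,3) g=1 f=8, (6,5) g=1 f=6]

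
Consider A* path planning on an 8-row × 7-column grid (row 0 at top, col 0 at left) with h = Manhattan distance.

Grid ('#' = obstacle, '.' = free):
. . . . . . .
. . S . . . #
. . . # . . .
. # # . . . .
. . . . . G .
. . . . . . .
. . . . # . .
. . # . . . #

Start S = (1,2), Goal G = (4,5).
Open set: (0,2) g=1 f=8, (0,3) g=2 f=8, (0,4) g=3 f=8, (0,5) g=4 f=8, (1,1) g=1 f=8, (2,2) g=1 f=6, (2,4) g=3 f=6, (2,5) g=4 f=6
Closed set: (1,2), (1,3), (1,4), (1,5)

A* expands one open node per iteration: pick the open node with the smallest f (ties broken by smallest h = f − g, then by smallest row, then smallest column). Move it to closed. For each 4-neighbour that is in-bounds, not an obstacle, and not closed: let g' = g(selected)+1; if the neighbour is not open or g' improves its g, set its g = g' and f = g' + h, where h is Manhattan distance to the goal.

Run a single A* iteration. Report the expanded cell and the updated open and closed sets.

step 1: expand (2,5) (f=6, h=2) → closed; open now [(0,2) g=1 f=8, (0,3) g=2 f=8, (0,4) g=3 f=8, (0,5) g=4 f=8, (1,1) g=1 f=8, (2,2) g=1 f=6, (2,4) g=3 f=6, (2,6) g=5 f=8, (3,5) g=5 f=6]

expanded=(2,5); open=[(0,2) g=1 f=8, (0,3) g=2 f=8, (0,4) g=3 f=8, (0,5) g=4 f=8, (1,1) g=1 f=8, (2,2) g=1 f=6, (2,4) g=3 f=6, (2,6) g=5 f=8, (3,5) g=5 f=6]; closed=[(1,2), (1,3), (1,4), (1,5), (2,5)]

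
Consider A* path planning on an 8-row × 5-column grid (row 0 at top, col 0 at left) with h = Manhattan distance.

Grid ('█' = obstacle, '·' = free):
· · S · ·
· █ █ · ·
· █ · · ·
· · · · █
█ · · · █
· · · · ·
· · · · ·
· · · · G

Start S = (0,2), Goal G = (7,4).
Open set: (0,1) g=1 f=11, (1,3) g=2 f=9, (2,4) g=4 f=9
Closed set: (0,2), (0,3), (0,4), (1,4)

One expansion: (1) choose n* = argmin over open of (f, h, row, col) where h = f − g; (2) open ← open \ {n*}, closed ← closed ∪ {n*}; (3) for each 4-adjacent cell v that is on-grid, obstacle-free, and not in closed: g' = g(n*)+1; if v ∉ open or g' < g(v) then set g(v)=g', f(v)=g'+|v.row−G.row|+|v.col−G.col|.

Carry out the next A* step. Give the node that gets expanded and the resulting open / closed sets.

step 1: expand (2,4) (f=9, h=5) → closed; open now [(0,1) g=1 f=11, (1,3) g=2 f=9, (2,3) g=5 f=11]

expanded=(2,4); open=[(0,1) g=1 f=11, (1,3) g=2 f=9, (2,3) g=5 f=11]; closed=[(0,2), (0,3), (0,4), (1,4), (2,4)]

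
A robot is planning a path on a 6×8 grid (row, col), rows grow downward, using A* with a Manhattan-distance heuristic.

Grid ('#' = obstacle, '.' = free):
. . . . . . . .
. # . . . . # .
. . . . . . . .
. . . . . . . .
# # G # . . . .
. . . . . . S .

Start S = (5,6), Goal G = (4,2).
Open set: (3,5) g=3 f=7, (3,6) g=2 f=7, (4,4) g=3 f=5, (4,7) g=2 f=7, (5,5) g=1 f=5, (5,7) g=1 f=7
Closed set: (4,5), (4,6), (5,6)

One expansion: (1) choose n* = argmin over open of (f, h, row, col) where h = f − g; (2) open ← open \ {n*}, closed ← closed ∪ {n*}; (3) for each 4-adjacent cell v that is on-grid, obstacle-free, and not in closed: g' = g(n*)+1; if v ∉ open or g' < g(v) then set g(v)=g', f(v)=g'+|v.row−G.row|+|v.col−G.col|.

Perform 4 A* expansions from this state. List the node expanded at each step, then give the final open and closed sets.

step 1: expand (4,4) (f=5, h=2) → closed; open now [(3,4) g=4 f=7, (3,5) g=3 f=7, (3,6) g=2 f=7, (4,7) g=2 f=7, (5,4) g=4 f=7, (5,5) g=1 f=5, (5,7) g=1 f=7]
step 2: expand (5,5) (f=5, h=4) → closed; open now [(3,4) g=4 f=7, (3,5) g=3 f=7, (3,6) g=2 f=7, (4,7) g=2 f=7, (5,4) g=2 f=5, (5,7) g=1 f=7]
step 3: expand (5,4) (f=5, h=3) → closed; open now [(3,4) g=4 f=7, (3,5) g=3 f=7, (3,6) g=2 f=7, (4,7) g=2 f=7, (5,3) g=3 f=5, (5,7) g=1 f=7]
step 4: expand (5,3) (f=5, h=2) → closed; open now [(3,4) g=4 f=7, (3,5) g=3 f=7, (3,6) g=2 f=7, (4,7) g=2 f=7, (5,2) g=4 f=5, (5,7) g=1 f=7]

order=[(4,4) → (5,5) → (5,4) → (5,3)]; open=[(3,4) g=4 f=7, (3,5) g=3 f=7, (3,6) g=2 f=7, (4,7) g=2 f=7, (5,2) g=4 f=5, (5,7) g=1 f=7]; closed=[(4,4), (4,5), (4,6), (5,3), (5,4), (5,5), (5,6)]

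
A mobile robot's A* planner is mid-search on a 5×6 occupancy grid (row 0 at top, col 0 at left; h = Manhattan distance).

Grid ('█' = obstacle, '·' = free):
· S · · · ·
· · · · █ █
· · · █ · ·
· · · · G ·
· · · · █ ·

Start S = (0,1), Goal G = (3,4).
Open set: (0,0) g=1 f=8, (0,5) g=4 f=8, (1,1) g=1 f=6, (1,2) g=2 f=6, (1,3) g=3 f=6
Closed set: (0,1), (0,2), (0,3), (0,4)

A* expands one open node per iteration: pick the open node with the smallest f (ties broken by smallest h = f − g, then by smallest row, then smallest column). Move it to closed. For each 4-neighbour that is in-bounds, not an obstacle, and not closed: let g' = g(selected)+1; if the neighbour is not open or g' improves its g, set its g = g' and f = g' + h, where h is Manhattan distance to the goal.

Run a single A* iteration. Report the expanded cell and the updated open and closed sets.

step 1: expand (1,3) (f=6, h=3) → closed; open now [(0,0) g=1 f=8, (0,5) g=4 f=8, (1,1) g=1 f=6, (1,2) g=2 f=6]

expanded=(1,3); open=[(0,0) g=1 f=8, (0,5) g=4 f=8, (1,1) g=1 f=6, (1,2) g=2 f=6]; closed=[(0,1), (0,2), (0,3), (0,4), (1,3)]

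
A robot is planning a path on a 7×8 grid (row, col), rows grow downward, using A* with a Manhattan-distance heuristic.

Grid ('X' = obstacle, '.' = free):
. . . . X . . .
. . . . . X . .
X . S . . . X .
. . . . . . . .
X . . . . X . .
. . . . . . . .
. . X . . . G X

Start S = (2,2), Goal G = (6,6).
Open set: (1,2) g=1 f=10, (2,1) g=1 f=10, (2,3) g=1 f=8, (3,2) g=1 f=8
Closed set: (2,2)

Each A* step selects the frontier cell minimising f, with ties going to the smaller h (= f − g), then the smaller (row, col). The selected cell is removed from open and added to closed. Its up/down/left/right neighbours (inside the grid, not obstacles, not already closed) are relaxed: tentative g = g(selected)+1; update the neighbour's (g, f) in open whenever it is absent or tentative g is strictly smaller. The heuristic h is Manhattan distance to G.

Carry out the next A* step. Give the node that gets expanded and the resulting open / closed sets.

step 1: expand (2,3) (f=8, h=7) → closed; open now [(1,2) g=1 f=10, (1,3) g=2 f=10, (2,1) g=1 f=10, (2,4) g=2 f=8, (3,2) g=1 f=8, (3,3) g=2 f=8]

expanded=(2,3); open=[(1,2) g=1 f=10, (1,3) g=2 f=10, (2,1) g=1 f=10, (2,4) g=2 f=8, (3,2) g=1 f=8, (3,3) g=2 f=8]; closed=[(2,2), (2,3)]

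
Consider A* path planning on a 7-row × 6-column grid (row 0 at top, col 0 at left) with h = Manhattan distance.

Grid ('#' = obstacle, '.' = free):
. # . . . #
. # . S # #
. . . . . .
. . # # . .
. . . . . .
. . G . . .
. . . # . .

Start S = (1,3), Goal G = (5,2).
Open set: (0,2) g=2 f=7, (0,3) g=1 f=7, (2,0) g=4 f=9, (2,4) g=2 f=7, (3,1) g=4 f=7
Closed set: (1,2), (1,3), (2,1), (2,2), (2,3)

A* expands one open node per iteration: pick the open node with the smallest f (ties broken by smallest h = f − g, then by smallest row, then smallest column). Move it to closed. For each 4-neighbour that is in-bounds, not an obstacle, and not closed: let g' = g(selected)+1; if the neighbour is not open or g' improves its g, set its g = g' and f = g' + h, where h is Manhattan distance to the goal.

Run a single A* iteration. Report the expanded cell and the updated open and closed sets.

expanded=(3,1); open=[(0,2) g=2 f=7, (0,3) g=1 f=7, (2,0) g=4 f=9, (2,4) g=2 f=7, (3,0) g=5 f=9, (4,1) g=5 f=7]; closed=[(1,2), (1,3), (2,1), (2,2), (2,3), (3,1)]

step 1: expand (3,1) (f=7, h=3) → closed; open now [(0,2) g=2 f=7, (0,3) g=1 f=7, (2,0) g=4 f=9, (2,4) g=2 f=7, (3,0) g=5 f=9, (4,1) g=5 f=7]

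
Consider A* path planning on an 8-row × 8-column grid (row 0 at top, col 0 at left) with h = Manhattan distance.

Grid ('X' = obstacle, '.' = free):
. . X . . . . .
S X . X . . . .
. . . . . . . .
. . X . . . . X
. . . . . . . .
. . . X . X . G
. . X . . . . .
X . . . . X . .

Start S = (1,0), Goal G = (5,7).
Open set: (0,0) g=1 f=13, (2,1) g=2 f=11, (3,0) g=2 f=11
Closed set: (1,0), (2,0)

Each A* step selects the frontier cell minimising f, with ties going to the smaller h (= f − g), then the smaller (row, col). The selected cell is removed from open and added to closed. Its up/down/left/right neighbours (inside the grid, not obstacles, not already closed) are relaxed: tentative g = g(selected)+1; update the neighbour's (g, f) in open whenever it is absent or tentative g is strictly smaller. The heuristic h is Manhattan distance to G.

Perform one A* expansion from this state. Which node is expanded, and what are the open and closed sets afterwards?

expanded=(2,1); open=[(0,0) g=1 f=13, (2,2) g=3 f=11, (3,0) g=2 f=11, (3,1) g=3 f=11]; closed=[(1,0), (2,0), (2,1)]

step 1: expand (2,1) (f=11, h=9) → closed; open now [(0,0) g=1 f=13, (2,2) g=3 f=11, (3,0) g=2 f=11, (3,1) g=3 f=11]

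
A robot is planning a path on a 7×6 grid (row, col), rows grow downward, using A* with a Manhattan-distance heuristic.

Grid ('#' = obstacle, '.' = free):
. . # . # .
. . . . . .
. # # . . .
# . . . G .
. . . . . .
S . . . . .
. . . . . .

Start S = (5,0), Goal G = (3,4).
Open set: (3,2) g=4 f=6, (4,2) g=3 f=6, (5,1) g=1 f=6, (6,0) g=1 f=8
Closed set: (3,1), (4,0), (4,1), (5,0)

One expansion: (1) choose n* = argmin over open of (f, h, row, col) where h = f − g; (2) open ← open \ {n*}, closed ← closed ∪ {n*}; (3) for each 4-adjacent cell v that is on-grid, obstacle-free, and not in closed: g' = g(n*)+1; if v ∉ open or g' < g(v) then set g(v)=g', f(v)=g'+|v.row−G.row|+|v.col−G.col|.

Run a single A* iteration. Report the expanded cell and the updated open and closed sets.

step 1: expand (3,2) (f=6, h=2) → closed; open now [(3,3) g=5 f=6, (4,2) g=3 f=6, (5,1) g=1 f=6, (6,0) g=1 f=8]

expanded=(3,2); open=[(3,3) g=5 f=6, (4,2) g=3 f=6, (5,1) g=1 f=6, (6,0) g=1 f=8]; closed=[(3,1), (3,2), (4,0), (4,1), (5,0)]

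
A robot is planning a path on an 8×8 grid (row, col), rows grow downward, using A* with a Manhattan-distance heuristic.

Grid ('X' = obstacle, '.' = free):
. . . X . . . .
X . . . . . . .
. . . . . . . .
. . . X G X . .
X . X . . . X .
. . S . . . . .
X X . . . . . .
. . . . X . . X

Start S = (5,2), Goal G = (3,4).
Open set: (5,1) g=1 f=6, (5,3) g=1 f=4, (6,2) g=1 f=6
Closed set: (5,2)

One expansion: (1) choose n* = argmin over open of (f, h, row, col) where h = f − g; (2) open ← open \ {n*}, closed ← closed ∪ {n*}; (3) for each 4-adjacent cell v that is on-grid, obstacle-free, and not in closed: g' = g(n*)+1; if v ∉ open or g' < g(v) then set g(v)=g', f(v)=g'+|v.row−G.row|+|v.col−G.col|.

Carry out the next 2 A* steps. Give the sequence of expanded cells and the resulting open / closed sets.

step 1: expand (5,3) (f=4, h=3) → closed; open now [(4,3) g=2 f=4, (5,1) g=1 f=6, (5,4) g=2 f=4, (6,2) g=1 f=6, (6,3) g=2 f=6]
step 2: expand (4,3) (f=4, h=2) → closed; open now [(4,4) g=3 f=4, (5,1) g=1 f=6, (5,4) g=2 f=4, (6,2) g=1 f=6, (6,3) g=2 f=6]

order=[(5,3) → (4,3)]; open=[(4,4) g=3 f=4, (5,1) g=1 f=6, (5,4) g=2 f=4, (6,2) g=1 f=6, (6,3) g=2 f=6]; closed=[(4,3), (5,2), (5,3)]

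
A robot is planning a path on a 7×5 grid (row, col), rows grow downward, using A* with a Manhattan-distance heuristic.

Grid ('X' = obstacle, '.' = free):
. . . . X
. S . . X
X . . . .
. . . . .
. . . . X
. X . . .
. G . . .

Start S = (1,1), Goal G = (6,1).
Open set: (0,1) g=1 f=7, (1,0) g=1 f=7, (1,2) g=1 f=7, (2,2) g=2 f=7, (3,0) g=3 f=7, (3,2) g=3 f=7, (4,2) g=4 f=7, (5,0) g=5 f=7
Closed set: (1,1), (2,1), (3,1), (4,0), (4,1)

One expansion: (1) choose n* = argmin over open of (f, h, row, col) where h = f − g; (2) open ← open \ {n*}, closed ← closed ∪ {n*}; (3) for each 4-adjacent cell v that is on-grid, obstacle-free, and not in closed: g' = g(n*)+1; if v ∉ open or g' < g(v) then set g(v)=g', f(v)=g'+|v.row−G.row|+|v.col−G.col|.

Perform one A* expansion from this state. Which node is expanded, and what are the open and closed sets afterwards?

expanded=(5,0); open=[(0,1) g=1 f=7, (1,0) g=1 f=7, (1,2) g=1 f=7, (2,2) g=2 f=7, (3,0) g=3 f=7, (3,2) g=3 f=7, (4,2) g=4 f=7, (6,0) g=6 f=7]; closed=[(1,1), (2,1), (3,1), (4,0), (4,1), (5,0)]

step 1: expand (5,0) (f=7, h=2) → closed; open now [(0,1) g=1 f=7, (1,0) g=1 f=7, (1,2) g=1 f=7, (2,2) g=2 f=7, (3,0) g=3 f=7, (3,2) g=3 f=7, (4,2) g=4 f=7, (6,0) g=6 f=7]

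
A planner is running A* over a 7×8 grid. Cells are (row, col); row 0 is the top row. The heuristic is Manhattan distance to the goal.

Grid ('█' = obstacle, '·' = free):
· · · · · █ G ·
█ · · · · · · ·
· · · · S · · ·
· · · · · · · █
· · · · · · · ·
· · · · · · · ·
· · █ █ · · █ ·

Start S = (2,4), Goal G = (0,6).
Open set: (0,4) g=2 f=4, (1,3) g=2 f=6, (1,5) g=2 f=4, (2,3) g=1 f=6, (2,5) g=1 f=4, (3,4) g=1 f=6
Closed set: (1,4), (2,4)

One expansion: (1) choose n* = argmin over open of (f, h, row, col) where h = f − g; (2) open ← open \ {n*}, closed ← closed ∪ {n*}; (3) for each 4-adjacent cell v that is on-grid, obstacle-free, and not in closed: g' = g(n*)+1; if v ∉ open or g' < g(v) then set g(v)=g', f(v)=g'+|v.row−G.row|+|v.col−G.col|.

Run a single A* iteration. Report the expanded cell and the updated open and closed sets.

step 1: expand (0,4) (f=4, h=2) → closed; open now [(0,3) g=3 f=6, (1,3) g=2 f=6, (1,5) g=2 f=4, (2,3) g=1 f=6, (2,5) g=1 f=4, (3,4) g=1 f=6]

expanded=(0,4); open=[(0,3) g=3 f=6, (1,3) g=2 f=6, (1,5) g=2 f=4, (2,3) g=1 f=6, (2,5) g=1 f=4, (3,4) g=1 f=6]; closed=[(0,4), (1,4), (2,4)]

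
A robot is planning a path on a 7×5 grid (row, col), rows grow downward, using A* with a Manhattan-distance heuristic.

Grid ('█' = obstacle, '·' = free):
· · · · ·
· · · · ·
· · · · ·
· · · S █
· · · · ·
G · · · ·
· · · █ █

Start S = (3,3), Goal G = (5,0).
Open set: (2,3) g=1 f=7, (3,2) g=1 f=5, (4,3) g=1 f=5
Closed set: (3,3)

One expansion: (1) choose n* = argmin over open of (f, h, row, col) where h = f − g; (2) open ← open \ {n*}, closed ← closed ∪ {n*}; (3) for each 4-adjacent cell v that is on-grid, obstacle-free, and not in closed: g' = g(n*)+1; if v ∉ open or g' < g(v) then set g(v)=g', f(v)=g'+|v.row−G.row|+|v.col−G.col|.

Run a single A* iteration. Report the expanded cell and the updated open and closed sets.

expanded=(3,2); open=[(2,2) g=2 f=7, (2,3) g=1 f=7, (3,1) g=2 f=5, (4,2) g=2 f=5, (4,3) g=1 f=5]; closed=[(3,2), (3,3)]

step 1: expand (3,2) (f=5, h=4) → closed; open now [(2,2) g=2 f=7, (2,3) g=1 f=7, (3,1) g=2 f=5, (4,2) g=2 f=5, (4,3) g=1 f=5]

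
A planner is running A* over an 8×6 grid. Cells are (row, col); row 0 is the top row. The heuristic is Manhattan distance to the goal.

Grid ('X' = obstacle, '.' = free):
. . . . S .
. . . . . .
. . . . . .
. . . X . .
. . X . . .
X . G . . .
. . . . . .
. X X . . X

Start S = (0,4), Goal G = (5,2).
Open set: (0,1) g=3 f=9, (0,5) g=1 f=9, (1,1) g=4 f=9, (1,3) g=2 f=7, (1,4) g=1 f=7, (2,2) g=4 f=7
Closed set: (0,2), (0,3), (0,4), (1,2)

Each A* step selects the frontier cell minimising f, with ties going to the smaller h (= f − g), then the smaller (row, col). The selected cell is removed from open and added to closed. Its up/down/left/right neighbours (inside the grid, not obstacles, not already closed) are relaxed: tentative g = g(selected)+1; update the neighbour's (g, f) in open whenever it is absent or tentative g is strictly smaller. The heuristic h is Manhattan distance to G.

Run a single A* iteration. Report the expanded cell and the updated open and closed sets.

step 1: expand (2,2) (f=7, h=3) → closed; open now [(0,1) g=3 f=9, (0,5) g=1 f=9, (1,1) g=4 f=9, (1,3) g=2 f=7, (1,4) g=1 f=7, (2,1) g=5 f=9, (2,3) g=5 f=9, (3,2) g=5 f=7]

expanded=(2,2); open=[(0,1) g=3 f=9, (0,5) g=1 f=9, (1,1) g=4 f=9, (1,3) g=2 f=7, (1,4) g=1 f=7, (2,1) g=5 f=9, (2,3) g=5 f=9, (3,2) g=5 f=7]; closed=[(0,2), (0,3), (0,4), (1,2), (2,2)]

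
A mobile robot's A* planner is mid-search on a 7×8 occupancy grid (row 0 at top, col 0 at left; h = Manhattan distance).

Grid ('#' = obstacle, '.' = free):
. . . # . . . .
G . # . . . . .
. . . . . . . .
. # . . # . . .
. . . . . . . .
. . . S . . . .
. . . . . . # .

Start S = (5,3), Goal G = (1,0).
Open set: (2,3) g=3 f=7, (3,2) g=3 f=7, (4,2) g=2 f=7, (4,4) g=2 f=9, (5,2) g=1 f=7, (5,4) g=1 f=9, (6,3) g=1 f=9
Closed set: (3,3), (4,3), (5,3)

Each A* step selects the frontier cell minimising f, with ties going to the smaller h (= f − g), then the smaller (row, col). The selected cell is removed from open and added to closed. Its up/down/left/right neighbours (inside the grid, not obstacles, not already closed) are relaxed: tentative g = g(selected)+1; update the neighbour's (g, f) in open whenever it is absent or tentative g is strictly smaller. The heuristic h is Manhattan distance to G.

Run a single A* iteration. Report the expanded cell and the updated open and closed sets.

expanded=(2,3); open=[(1,3) g=4 f=7, (2,2) g=4 f=7, (2,4) g=4 f=9, (3,2) g=3 f=7, (4,2) g=2 f=7, (4,4) g=2 f=9, (5,2) g=1 f=7, (5,4) g=1 f=9, (6,3) g=1 f=9]; closed=[(2,3), (3,3), (4,3), (5,3)]

step 1: expand (2,3) (f=7, h=4) → closed; open now [(1,3) g=4 f=7, (2,2) g=4 f=7, (2,4) g=4 f=9, (3,2) g=3 f=7, (4,2) g=2 f=7, (4,4) g=2 f=9, (5,2) g=1 f=7, (5,4) g=1 f=9, (6,3) g=1 f=9]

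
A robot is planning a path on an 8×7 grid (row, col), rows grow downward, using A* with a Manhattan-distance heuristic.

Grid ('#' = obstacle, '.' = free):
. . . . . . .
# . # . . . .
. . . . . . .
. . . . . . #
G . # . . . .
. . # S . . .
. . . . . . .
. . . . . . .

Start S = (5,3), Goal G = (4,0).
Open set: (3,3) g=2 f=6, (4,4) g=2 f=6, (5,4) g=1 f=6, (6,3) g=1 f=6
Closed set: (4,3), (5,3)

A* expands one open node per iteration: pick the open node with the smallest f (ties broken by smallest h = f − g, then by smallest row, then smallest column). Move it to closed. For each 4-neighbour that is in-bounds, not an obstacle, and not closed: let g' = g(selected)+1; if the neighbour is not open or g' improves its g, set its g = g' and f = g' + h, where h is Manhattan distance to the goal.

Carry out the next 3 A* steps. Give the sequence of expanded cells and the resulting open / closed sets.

order=[(3,3) → (3,2) → (3,1)]; open=[(2,1) g=5 f=8, (2,2) g=4 f=8, (2,3) g=3 f=8, (3,0) g=5 f=6, (3,4) g=3 f=8, (4,1) g=5 f=6, (4,4) g=2 f=6, (5,4) g=1 f=6, (6,3) g=1 f=6]; closed=[(3,1), (3,2), (3,3), (4,3), (5,3)]

step 1: expand (3,3) (f=6, h=4) → closed; open now [(2,3) g=3 f=8, (3,2) g=3 f=6, (3,4) g=3 f=8, (4,4) g=2 f=6, (5,4) g=1 f=6, (6,3) g=1 f=6]
step 2: expand (3,2) (f=6, h=3) → closed; open now [(2,2) g=4 f=8, (2,3) g=3 f=8, (3,1) g=4 f=6, (3,4) g=3 f=8, (4,4) g=2 f=6, (5,4) g=1 f=6, (6,3) g=1 f=6]
step 3: expand (3,1) (f=6, h=2) → closed; open now [(2,1) g=5 f=8, (2,2) g=4 f=8, (2,3) g=3 f=8, (3,0) g=5 f=6, (3,4) g=3 f=8, (4,1) g=5 f=6, (4,4) g=2 f=6, (5,4) g=1 f=6, (6,3) g=1 f=6]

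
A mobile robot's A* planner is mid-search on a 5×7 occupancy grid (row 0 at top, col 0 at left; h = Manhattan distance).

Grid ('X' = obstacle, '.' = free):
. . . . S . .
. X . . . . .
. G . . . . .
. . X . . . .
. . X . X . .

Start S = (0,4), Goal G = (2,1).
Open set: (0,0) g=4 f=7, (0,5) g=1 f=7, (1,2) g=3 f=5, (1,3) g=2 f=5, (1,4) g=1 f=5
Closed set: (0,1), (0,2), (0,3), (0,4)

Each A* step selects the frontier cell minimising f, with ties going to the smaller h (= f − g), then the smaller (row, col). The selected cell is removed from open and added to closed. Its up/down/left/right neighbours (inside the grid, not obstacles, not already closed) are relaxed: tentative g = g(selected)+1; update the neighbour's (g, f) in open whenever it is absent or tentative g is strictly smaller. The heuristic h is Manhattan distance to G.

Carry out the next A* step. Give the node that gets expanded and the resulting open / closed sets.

expanded=(1,2); open=[(0,0) g=4 f=7, (0,5) g=1 f=7, (1,3) g=2 f=5, (1,4) g=1 f=5, (2,2) g=4 f=5]; closed=[(0,1), (0,2), (0,3), (0,4), (1,2)]

step 1: expand (1,2) (f=5, h=2) → closed; open now [(0,0) g=4 f=7, (0,5) g=1 f=7, (1,3) g=2 f=5, (1,4) g=1 f=5, (2,2) g=4 f=5]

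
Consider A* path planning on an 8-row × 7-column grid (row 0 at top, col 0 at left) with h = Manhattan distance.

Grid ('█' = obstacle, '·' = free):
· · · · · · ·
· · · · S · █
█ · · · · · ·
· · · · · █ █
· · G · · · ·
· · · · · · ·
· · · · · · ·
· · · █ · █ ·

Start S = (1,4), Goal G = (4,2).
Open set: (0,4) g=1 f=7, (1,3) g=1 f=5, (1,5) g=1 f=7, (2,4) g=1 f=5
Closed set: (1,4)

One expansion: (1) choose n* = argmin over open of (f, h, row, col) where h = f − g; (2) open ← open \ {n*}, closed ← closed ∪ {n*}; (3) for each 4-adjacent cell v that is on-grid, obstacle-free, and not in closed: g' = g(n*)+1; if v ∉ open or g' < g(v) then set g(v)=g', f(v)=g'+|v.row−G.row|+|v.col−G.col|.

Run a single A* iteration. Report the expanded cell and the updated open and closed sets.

step 1: expand (1,3) (f=5, h=4) → closed; open now [(0,3) g=2 f=7, (0,4) g=1 f=7, (1,2) g=2 f=5, (1,5) g=1 f=7, (2,3) g=2 f=5, (2,4) g=1 f=5]

expanded=(1,3); open=[(0,3) g=2 f=7, (0,4) g=1 f=7, (1,2) g=2 f=5, (1,5) g=1 f=7, (2,3) g=2 f=5, (2,4) g=1 f=5]; closed=[(1,3), (1,4)]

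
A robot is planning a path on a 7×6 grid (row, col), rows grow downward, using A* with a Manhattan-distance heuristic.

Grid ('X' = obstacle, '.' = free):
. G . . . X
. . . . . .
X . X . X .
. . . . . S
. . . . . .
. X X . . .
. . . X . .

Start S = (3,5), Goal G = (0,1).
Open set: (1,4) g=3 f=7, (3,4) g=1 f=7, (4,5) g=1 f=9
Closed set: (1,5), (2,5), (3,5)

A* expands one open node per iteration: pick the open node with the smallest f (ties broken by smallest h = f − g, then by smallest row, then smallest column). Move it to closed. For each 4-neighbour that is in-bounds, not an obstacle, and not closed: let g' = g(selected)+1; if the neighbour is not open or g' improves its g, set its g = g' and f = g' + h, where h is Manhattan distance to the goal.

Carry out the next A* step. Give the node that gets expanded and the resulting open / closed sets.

step 1: expand (1,4) (f=7, h=4) → closed; open now [(0,4) g=4 f=7, (1,3) g=4 f=7, (3,4) g=1 f=7, (4,5) g=1 f=9]

expanded=(1,4); open=[(0,4) g=4 f=7, (1,3) g=4 f=7, (3,4) g=1 f=7, (4,5) g=1 f=9]; closed=[(1,4), (1,5), (2,5), (3,5)]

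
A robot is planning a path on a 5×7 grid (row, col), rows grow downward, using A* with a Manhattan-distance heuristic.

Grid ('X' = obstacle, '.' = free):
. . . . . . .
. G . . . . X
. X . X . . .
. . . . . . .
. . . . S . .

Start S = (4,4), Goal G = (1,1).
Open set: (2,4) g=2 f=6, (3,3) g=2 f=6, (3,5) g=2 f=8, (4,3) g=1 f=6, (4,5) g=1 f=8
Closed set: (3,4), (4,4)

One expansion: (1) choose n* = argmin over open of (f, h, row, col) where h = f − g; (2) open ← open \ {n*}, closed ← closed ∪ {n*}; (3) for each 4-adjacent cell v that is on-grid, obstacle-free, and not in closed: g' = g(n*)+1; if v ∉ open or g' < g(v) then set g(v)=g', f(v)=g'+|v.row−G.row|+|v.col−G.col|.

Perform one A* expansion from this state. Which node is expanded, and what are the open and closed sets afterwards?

step 1: expand (2,4) (f=6, h=4) → closed; open now [(1,4) g=3 f=6, (2,5) g=3 f=8, (3,3) g=2 f=6, (3,5) g=2 f=8, (4,3) g=1 f=6, (4,5) g=1 f=8]

expanded=(2,4); open=[(1,4) g=3 f=6, (2,5) g=3 f=8, (3,3) g=2 f=6, (3,5) g=2 f=8, (4,3) g=1 f=6, (4,5) g=1 f=8]; closed=[(2,4), (3,4), (4,4)]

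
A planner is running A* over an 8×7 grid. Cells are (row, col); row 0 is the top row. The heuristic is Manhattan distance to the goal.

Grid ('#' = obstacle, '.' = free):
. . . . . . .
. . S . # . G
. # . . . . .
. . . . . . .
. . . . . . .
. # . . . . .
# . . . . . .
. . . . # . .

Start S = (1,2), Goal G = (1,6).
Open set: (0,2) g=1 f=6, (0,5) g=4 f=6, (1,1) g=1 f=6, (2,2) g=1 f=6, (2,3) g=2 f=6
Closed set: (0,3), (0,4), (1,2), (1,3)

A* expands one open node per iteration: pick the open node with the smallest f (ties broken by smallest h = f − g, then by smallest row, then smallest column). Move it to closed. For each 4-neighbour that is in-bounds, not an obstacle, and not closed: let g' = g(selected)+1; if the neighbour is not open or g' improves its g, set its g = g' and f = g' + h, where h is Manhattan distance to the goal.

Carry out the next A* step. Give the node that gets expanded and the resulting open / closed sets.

step 1: expand (0,5) (f=6, h=2) → closed; open now [(0,2) g=1 f=6, (0,6) g=5 f=6, (1,1) g=1 f=6, (1,5) g=5 f=6, (2,2) g=1 f=6, (2,3) g=2 f=6]

expanded=(0,5); open=[(0,2) g=1 f=6, (0,6) g=5 f=6, (1,1) g=1 f=6, (1,5) g=5 f=6, (2,2) g=1 f=6, (2,3) g=2 f=6]; closed=[(0,3), (0,4), (0,5), (1,2), (1,3)]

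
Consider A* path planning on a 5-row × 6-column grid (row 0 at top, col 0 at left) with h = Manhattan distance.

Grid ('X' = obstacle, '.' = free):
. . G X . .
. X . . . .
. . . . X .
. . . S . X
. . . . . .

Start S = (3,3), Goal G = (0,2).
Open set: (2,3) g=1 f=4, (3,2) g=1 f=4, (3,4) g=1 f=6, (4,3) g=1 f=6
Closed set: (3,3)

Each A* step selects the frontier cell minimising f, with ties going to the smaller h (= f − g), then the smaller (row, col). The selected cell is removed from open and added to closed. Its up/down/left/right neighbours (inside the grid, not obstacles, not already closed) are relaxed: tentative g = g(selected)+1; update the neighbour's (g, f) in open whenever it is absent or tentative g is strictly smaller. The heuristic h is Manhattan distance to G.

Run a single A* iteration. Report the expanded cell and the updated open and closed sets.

expanded=(2,3); open=[(1,3) g=2 f=4, (2,2) g=2 f=4, (3,2) g=1 f=4, (3,4) g=1 f=6, (4,3) g=1 f=6]; closed=[(2,3), (3,3)]

step 1: expand (2,3) (f=4, h=3) → closed; open now [(1,3) g=2 f=4, (2,2) g=2 f=4, (3,2) g=1 f=4, (3,4) g=1 f=6, (4,3) g=1 f=6]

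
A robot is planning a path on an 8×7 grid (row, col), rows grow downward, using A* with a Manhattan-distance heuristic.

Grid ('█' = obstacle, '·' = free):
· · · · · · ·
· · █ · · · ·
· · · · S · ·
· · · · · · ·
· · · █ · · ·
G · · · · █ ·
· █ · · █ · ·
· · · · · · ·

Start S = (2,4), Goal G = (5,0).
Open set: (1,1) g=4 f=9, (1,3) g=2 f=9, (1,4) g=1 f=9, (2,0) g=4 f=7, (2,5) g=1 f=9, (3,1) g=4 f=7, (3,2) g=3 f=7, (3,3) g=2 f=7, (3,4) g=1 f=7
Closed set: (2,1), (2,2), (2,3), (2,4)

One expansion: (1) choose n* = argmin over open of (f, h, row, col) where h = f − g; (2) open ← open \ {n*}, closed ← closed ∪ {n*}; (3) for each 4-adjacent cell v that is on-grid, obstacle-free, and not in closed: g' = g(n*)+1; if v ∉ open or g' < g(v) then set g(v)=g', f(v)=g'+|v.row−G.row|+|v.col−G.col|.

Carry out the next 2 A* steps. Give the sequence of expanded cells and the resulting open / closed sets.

step 1: expand (2,0) (f=7, h=3) → closed; open now [(1,0) g=5 f=9, (1,1) g=4 f=9, (1,3) g=2 f=9, (1,4) g=1 f=9, (2,5) g=1 f=9, (3,0) g=5 f=7, (3,1) g=4 f=7, (3,2) g=3 f=7, (3,3) g=2 f=7, (3,4) g=1 f=7]
step 2: expand (3,0) (f=7, h=2) → closed; open now [(1,0) g=5 f=9, (1,1) g=4 f=9, (1,3) g=2 f=9, (1,4) g=1 f=9, (2,5) g=1 f=9, (3,1) g=4 f=7, (3,2) g=3 f=7, (3,3) g=2 f=7, (3,4) g=1 f=7, (4,0) g=6 f=7]

order=[(2,0) → (3,0)]; open=[(1,0) g=5 f=9, (1,1) g=4 f=9, (1,3) g=2 f=9, (1,4) g=1 f=9, (2,5) g=1 f=9, (3,1) g=4 f=7, (3,2) g=3 f=7, (3,3) g=2 f=7, (3,4) g=1 f=7, (4,0) g=6 f=7]; closed=[(2,0), (2,1), (2,2), (2,3), (2,4), (3,0)]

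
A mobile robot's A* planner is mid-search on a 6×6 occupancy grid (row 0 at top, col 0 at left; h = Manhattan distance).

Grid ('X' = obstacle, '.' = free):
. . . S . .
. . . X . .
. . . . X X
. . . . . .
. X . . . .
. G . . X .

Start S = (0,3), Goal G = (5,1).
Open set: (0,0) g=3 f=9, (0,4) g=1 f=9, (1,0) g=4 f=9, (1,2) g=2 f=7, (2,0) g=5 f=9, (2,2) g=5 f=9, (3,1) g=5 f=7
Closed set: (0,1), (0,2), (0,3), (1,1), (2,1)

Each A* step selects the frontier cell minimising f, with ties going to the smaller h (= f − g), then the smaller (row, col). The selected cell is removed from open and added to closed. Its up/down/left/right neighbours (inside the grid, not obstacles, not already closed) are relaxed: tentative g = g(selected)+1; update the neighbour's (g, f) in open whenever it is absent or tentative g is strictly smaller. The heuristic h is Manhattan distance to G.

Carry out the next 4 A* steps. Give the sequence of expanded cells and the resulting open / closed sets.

order=[(3,1) → (1,2) → (2,2) → (3,2)]; open=[(0,0) g=3 f=9, (0,4) g=1 f=9, (1,0) g=4 f=9, (2,0) g=5 f=9, (2,3) g=4 f=9, (3,0) g=6 f=9, (3,3) g=5 f=9, (4,2) g=5 f=7]; closed=[(0,1), (0,2), (0,3), (1,1), (1,2), (2,1), (2,2), (3,1), (3,2)]

step 1: expand (3,1) (f=7, h=2) → closed; open now [(0,0) g=3 f=9, (0,4) g=1 f=9, (1,0) g=4 f=9, (1,2) g=2 f=7, (2,0) g=5 f=9, (2,2) g=5 f=9, (3,0) g=6 f=9, (3,2) g=6 f=9]
step 2: expand (1,2) (f=7, h=5) → closed; open now [(0,0) g=3 f=9, (0,4) g=1 f=9, (1,0) g=4 f=9, (2,0) g=5 f=9, (2,2) g=3 f=7, (3,0) g=6 f=9, (3,2) g=6 f=9]
step 3: expand (2,2) (f=7, h=4) → closed; open now [(0,0) g=3 f=9, (0,4) g=1 f=9, (1,0) g=4 f=9, (2,0) g=5 f=9, (2,3) g=4 f=9, (3,0) g=6 f=9, (3,2) g=4 f=7]
step 4: expand (3,2) (f=7, h=3) → closed; open now [(0,0) g=3 f=9, (0,4) g=1 f=9, (1,0) g=4 f=9, (2,0) g=5 f=9, (2,3) g=4 f=9, (3,0) g=6 f=9, (3,3) g=5 f=9, (4,2) g=5 f=7]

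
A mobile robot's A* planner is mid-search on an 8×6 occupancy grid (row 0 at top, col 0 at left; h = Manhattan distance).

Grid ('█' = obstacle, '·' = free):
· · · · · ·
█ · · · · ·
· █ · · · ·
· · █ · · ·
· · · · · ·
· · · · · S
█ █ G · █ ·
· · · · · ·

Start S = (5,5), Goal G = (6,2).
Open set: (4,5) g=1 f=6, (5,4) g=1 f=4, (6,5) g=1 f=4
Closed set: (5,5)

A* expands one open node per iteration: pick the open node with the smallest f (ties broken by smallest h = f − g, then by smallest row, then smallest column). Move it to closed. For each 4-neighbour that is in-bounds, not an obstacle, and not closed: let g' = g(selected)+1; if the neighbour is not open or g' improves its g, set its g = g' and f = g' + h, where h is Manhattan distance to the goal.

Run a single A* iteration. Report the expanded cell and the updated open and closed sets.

step 1: expand (5,4) (f=4, h=3) → closed; open now [(4,4) g=2 f=6, (4,5) g=1 f=6, (5,3) g=2 f=4, (6,5) g=1 f=4]

expanded=(5,4); open=[(4,4) g=2 f=6, (4,5) g=1 f=6, (5,3) g=2 f=4, (6,5) g=1 f=4]; closed=[(5,4), (5,5)]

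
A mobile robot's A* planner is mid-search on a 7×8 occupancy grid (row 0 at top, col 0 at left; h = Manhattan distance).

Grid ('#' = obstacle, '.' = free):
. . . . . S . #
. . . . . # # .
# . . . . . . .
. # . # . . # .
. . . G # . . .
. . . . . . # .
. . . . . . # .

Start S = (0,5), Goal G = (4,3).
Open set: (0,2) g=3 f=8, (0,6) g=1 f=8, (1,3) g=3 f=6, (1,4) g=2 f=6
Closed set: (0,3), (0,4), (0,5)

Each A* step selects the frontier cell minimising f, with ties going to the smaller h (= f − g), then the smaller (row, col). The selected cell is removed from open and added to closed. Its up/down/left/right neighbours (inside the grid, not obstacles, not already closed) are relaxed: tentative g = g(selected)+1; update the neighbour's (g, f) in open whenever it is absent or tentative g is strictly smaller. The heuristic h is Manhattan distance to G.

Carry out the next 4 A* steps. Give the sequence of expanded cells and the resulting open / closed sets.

step 1: expand (1,3) (f=6, h=3) → closed; open now [(0,2) g=3 f=8, (0,6) g=1 f=8, (1,2) g=4 f=8, (1,4) g=2 f=6, (2,3) g=4 f=6]
step 2: expand (2,3) (f=6, h=2) → closed; open now [(0,2) g=3 f=8, (0,6) g=1 f=8, (1,2) g=4 f=8, (1,4) g=2 f=6, (2,2) g=5 f=8, (2,4) g=5 f=8]
step 3: expand (1,4) (f=6, h=4) → closed; open now [(0,2) g=3 f=8, (0,6) g=1 f=8, (1,2) g=4 f=8, (2,2) g=5 f=8, (2,4) g=3 f=6]
step 4: expand (2,4) (f=6, h=3) → closed; open now [(0,2) g=3 f=8, (0,6) g=1 f=8, (1,2) g=4 f=8, (2,2) g=5 f=8, (2,5) g=4 f=8, (3,4) g=4 f=6]

order=[(1,3) → (2,3) → (1,4) → (2,4)]; open=[(0,2) g=3 f=8, (0,6) g=1 f=8, (1,2) g=4 f=8, (2,2) g=5 f=8, (2,5) g=4 f=8, (3,4) g=4 f=6]; closed=[(0,3), (0,4), (0,5), (1,3), (1,4), (2,3), (2,4)]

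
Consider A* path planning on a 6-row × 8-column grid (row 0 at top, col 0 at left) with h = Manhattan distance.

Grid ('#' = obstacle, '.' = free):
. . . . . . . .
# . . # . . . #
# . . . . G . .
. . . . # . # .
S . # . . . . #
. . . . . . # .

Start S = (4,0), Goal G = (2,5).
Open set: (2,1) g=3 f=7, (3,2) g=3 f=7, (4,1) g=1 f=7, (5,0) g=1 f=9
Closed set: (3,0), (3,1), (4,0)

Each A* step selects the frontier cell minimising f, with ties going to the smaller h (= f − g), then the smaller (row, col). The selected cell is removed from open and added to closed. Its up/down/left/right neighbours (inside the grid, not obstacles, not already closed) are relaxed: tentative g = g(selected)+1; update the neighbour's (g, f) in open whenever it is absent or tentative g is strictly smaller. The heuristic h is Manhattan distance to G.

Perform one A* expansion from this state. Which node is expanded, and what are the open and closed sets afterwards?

expanded=(2,1); open=[(1,1) g=4 f=9, (2,2) g=4 f=7, (3,2) g=3 f=7, (4,1) g=1 f=7, (5,0) g=1 f=9]; closed=[(2,1), (3,0), (3,1), (4,0)]

step 1: expand (2,1) (f=7, h=4) → closed; open now [(1,1) g=4 f=9, (2,2) g=4 f=7, (3,2) g=3 f=7, (4,1) g=1 f=7, (5,0) g=1 f=9]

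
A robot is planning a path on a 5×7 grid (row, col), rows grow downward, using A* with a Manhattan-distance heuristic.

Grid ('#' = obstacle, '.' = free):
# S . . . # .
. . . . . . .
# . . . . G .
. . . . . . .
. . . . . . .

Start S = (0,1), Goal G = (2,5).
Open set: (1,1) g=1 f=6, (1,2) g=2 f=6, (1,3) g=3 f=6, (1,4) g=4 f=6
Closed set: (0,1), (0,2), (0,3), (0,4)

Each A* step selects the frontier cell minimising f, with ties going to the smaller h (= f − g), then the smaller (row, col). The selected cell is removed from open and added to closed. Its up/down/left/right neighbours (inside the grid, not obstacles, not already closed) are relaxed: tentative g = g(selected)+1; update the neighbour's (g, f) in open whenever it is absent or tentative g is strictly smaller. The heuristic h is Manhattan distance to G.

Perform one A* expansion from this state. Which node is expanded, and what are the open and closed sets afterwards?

step 1: expand (1,4) (f=6, h=2) → closed; open now [(1,1) g=1 f=6, (1,2) g=2 f=6, (1,3) g=3 f=6, (1,5) g=5 f=6, (2,4) g=5 f=6]

expanded=(1,4); open=[(1,1) g=1 f=6, (1,2) g=2 f=6, (1,3) g=3 f=6, (1,5) g=5 f=6, (2,4) g=5 f=6]; closed=[(0,1), (0,2), (0,3), (0,4), (1,4)]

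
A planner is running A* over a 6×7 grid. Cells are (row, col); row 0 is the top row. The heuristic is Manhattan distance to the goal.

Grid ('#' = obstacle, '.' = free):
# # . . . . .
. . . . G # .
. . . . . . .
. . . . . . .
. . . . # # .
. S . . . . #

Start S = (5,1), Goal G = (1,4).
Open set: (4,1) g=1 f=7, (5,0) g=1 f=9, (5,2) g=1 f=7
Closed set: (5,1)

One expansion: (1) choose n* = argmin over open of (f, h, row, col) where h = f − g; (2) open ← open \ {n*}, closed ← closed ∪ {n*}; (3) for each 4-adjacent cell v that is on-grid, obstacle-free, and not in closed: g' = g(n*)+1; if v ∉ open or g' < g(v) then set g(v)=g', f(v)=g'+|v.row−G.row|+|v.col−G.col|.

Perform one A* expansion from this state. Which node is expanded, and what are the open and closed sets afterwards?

expanded=(4,1); open=[(3,1) g=2 f=7, (4,0) g=2 f=9, (4,2) g=2 f=7, (5,0) g=1 f=9, (5,2) g=1 f=7]; closed=[(4,1), (5,1)]

step 1: expand (4,1) (f=7, h=6) → closed; open now [(3,1) g=2 f=7, (4,0) g=2 f=9, (4,2) g=2 f=7, (5,0) g=1 f=9, (5,2) g=1 f=7]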